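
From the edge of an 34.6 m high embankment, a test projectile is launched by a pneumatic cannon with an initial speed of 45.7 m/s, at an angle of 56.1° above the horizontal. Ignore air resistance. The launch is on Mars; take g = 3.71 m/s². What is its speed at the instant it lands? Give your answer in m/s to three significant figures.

48.4 m/s

Horizontal component vₓ = 45.70 cos 56.1° = 25.49 m/s; vertical v_y0 = 45.70 sin 56.1° = 37.93 m/s.
The projectile lands when y = 34.6 + (37.93) t − ½·3.71·t² = 0. Positive root: t = (37.93 + √(37.93² + 2·3.71·34.6)) / 3.71 = (37.93 + 41.18) / 3.71 = 21.32 s.
Vertical velocity at impact: v_y = v_y0 − g t = 37.93 − 3.71 × 21.32 = −41.18 m/s.
Speed: |v| = √(vₓ² + v_y²) = √(25.49² + 41.18²) = 48.43 m/s.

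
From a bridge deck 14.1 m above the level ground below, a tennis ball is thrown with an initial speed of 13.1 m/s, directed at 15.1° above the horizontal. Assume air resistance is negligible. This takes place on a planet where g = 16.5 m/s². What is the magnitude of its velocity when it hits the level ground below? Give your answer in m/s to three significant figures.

Horizontal component vₓ = 13.10 cos 15.1° = 12.65 m/s; vertical v_y0 = 13.10 sin 15.1° = 3.413 m/s.
The projectile lands when y = 14.1 + (3.413) t − ½·16.5·t² = 0. Positive root: t = (3.413 + √(3.413² + 2·16.5·14.1)) / 16.5 = (3.413 + 21.84) / 16.5 = 1.530 s.
Vertical velocity at impact: v_y = v_y0 − g t = 3.413 − 16.5 × 1.530 = −21.84 m/s.
Speed: |v| = √(vₓ² + v_y²) = √(12.65² + 21.84²) = 25.24 m/s.

25.2 m/s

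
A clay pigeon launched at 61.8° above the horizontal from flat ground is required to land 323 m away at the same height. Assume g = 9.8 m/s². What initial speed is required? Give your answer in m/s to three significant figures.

On level ground R = v₀² sin 2θ / g ⇒ v₀ = √(gR / sin 2θ).
v₀ = √(9.80 × 323 / sin 123.6°) = √(3165 / 0.8329) = √3800.4 = 61.65 m/s.

61.6 m/s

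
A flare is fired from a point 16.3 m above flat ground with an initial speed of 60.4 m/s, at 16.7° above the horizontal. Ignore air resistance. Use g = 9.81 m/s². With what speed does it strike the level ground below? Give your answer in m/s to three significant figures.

Resolve: vₓ = 60.40 cos 16.7° = 57.85 m/s and v_y0 = 60.40 sin 16.7° = 17.36 m/s.
With up positive and y = 0 at the ground: y(t) = 16.3 + (17.36) t − 4.905 t². Setting y = 0 and taking the positive root: t = [17.36 + √(17.36² + 2·9.81·16.3)] / 9.81 = (17.36 + 24.92) / 9.81 = 4.310 s.
Vertical velocity at impact: v_y = v_y0 − g t = 17.36 − 9.81 × 4.310 = −24.92 m/s.
Speed: |v| = √(vₓ² + v_y²) = √(57.85² + 24.92²) = 62.99 m/s.

63.0 m/s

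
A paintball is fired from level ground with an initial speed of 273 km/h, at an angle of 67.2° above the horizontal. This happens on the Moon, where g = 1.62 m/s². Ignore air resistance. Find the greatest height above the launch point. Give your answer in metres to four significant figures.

Convert: 273 km/h = 273/3.6 = 75.83 m/s.
Resolve: vₓ = 75.83 cos 67.2° = 29.39 m/s and v_y0 = 75.83 sin 67.2° = 69.91 m/s.
Peak height H = v_y0² / (2g) = 4887.1 / 3.240 = 1508 m.

1508 m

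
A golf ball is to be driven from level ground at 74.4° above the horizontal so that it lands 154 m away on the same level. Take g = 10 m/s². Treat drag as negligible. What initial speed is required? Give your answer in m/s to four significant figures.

54.52 m/s

From R = (v₀² / g) sin 2θ: v₀ = √(gR / sin 2θ).
v₀ = √(10.0 × 154 / sin 148.8°) = √(1540 / 0.5180) = √2972.8 = 54.52 m/s.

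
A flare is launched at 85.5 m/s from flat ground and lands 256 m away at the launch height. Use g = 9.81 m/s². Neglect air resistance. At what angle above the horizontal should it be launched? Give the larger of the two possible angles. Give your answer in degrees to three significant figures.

Level-ground range R = v₀² sin(2θ)/g ⇒ sin(2θ) = gR/v₀² = 9.81 × 256 / 85.5² = 0.3435.
2θ = 20.09° or 180° − 20.09° = 159.9°, so θ = 10.05° or 79.95°.
The larger angle is 79.95°.

80.0°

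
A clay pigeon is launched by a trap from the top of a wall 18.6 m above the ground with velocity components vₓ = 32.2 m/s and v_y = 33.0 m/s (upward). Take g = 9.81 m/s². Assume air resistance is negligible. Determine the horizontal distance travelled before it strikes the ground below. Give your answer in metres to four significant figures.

233.5 m

With up positive and y = 0 at the ground: y(t) = 18.6 + (33.00) t − 4.905 t². Setting y = 0 and taking the positive root: t = [33.00 + √(33.00² + 2·9.81·18.6)] / 9.81 = (33.00 + 38.13) / 9.81 = 7.251 s.
Horizontal distance: R = vₓ t = 32.20 × 7.251 = 233.5 m.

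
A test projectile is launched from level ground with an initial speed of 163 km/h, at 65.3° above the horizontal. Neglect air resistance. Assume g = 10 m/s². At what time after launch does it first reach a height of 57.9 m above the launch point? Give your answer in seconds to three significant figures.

1.80 s

Convert: 163 km/h = 163/3.6 = 45.28 m/s.
Components: vₓ = 45.28 cos 65.3° = 18.92 m/s, v_y0 = 45.28 sin 65.3° = 41.14 m/s.
Require v_y0 t − ½ g t² = 57.9, i.e. 5.000 t² − 41.14 t + 57.9 = 0.
t = [41.14 ± √(41.14² − 2·10.0·57.9)] / 10.0 = (41.14 ± 23.11) / 10.0, so t = 1.802 s or t = 6.425 s.
The first (ascending) time is 1.802 s.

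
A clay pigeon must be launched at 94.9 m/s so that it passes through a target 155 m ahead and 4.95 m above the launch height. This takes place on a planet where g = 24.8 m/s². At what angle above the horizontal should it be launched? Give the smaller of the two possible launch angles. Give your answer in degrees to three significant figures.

Trajectory: y = x tanθ − g x² (1 + tan²θ)/(2v₀²). With x = 155, y = 4.95, v₀ = 94.9, g = 24.8:
33.08 tan²θ − 155 tanθ + (38.03) = 0.
tanθ = [155 ± √(155² − 4 × 33.08 × (38.03))] / (2 × 33.08) = (155 ± 137.8) / 66.16, giving tanθ = 0.2597 or 4.426.
θ = 14.56° or 77.27°; the smaller is 14.56°.

14.6°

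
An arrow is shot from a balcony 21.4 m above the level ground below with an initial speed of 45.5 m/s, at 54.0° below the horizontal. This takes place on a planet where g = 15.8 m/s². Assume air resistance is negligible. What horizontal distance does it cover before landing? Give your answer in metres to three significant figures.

Horizontal component vₓ = 45.50 cos 54.0° = 26.74 m/s; vertical v_y0 = −36.81 m/s (downward).
The projectile lands when y = 21.4 + (−36.81) t − ½·15.8·t² = 0. Positive root: t = (−36.81 + √(36.81² + 2·15.8·21.4)) / 15.8 = (−36.81 + 45.07) / 15.8 = 0.5227 s.
Horizontal distance: R = vₓ t = 26.74 × 0.5227 = 13.98 m.

14.0 m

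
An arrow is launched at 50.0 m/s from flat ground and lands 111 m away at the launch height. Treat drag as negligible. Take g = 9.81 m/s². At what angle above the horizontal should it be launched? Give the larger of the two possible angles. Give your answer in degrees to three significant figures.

Level-ground range R = v₀² sin(2θ)/g ⇒ sin(2θ) = gR/v₀² = 9.81 × 111 / 50.0² = 0.4356.
2θ = 25.82° or 180° − 25.82° = 154.2°, so θ = 12.91° or 77.09°.
The larger angle is 77.09°.

77.1°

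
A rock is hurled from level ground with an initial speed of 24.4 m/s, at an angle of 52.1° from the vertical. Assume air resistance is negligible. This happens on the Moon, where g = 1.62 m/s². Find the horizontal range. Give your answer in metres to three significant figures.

356 m

Horizontal component vₓ = 24.40 sin 52.1° = 19.25 m/s; vertical v_y0 = 24.40 cos 52.1° = 14.99 m/s.
Flight time T = 2 v_y0 / g = 18.50 s.
Range: R = vₓ T = 19.25 × 18.50 = 356.3 m.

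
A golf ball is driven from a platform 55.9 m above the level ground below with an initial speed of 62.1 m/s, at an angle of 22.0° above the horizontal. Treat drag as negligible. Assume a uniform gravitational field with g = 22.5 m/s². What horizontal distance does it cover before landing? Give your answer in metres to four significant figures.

201.0 m

Components: vₓ = 62.10 cos 22.0° = 57.58 m/s, v_y0 = 62.10 sin 22.0° = 23.26 m/s.
Vertical motion (up positive, ground at y = 0): 11.25 t² − (23.26) t − 55.9 = 0, so t = (23.26 + √(23.26² + 2·22.5·55.9)) / 22.5 = (23.26 + 55.29) / 22.5 = 3.491 s.
Horizontal distance: R = vₓ t = 57.58 × 3.491 = 201.0 m.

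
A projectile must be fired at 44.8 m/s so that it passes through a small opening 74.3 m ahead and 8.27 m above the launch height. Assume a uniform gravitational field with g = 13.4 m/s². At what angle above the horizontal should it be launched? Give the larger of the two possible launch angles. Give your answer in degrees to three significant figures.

Trajectory: y = x tanθ − g x² (1 + tan²θ)/(2v₀²). With x = 74.3, y = 8.27, v₀ = 44.8, g = 13.4:
18.43 tan²θ − 74.3 tanθ + (26.70) = 0.
tanθ = [74.3 ± √(74.3² − 4 × 18.43 × (26.70))] / (2 × 18.43) = (74.3 ± 59.60) / 36.86, giving tanθ = 0.3988 or 3.633.
θ = 21.74° or 74.61°; the larger is 74.61°.

74.6°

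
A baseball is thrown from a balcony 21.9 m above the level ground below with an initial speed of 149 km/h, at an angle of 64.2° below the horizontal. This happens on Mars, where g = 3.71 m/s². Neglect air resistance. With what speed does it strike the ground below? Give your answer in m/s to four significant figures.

Convert: 149 km/h = 149/3.6 = 41.39 m/s.
Horizontal component vₓ = 41.39 cos 64.2° = 18.01 m/s; vertical v_y0 = −37.26 m/s (downward).
The projectile lands when y = 21.9 + (−37.26) t − ½·3.71·t² = 0. Positive root: t = (−37.26 + √(37.26² + 2·3.71·21.9)) / 3.71 = (−37.26 + 39.38) / 3.71 = 0.5715 s.
Vertical velocity at impact: v_y = v_y0 − g t = −37.26 − 3.71 × 0.5715 = −39.38 m/s.
Speed: |v| = √(vₓ² + v_y²) = √(18.01² + 39.38²) = 43.31 m/s.

43.31 m/s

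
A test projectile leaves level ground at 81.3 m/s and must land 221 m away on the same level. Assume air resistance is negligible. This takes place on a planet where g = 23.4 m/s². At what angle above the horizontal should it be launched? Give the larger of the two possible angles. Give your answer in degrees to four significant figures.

From R = (v₀²/g) sin 2θ: sin 2θ = 23.4 × 221 / 6609.7 = 0.7824.
2θ = 51.48° or 180° − 51.48° = 128.5°, so θ = 25.74° or 64.26°.
The larger angle is 64.26°.

64.26°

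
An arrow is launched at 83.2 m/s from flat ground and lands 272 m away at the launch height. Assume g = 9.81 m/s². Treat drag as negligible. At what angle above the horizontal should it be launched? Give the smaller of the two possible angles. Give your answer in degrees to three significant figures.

11.3°

From R = (v₀²/g) sin 2θ: sin 2θ = 9.81 × 272 / 6922.2 = 0.3855.
2θ = 22.67° or 180° − 22.67° = 157.3°, so θ = 11.34° or 78.66°.
The smaller angle is 11.34°.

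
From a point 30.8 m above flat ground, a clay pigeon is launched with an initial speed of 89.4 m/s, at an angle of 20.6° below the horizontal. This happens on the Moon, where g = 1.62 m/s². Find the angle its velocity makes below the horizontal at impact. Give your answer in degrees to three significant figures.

21.5°

Resolve: vₓ = 89.40 cos 20.6° = 83.68 m/s and v_y0 = −31.45 m/s (downward).
Vertical motion (up positive, ground at y = 0): 0.8100 t² − (−31.45) t − 30.8 = 0, so t = (−31.45 + √(31.45² + 2·1.62·30.8)) / 1.62 = (−31.45 + 33.00) / 1.62 = 0.9557 s.
At impact: v_y = v_y0 − g t = −33.00 m/s; vₓ = 83.68 m/s.
Angle below horizontal: arctan(|v_y|/vₓ) = arctan(33.00/83.68) = 21.52°.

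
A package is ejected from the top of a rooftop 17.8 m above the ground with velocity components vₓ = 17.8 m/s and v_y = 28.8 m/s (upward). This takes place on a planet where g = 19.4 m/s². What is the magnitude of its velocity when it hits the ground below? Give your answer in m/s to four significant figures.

42.86 m/s

With up positive and y = 0 at the ground: y(t) = 17.8 + (28.80) t − 9.700 t². Setting y = 0 and taking the positive root: t = [28.80 + √(28.80² + 2·19.4·17.8)] / 19.4 = (28.80 + 38.99) / 19.4 = 3.494 s.
Vertical velocity at impact: v_y = v_y0 − g t = 28.80 − 19.4 × 3.494 = −38.99 m/s.
Speed: |v| = √(vₓ² + v_y²) = √(17.80² + 38.99²) = 42.86 m/s.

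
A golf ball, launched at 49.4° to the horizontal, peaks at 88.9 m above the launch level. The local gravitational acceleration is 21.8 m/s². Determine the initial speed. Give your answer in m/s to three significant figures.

82.0 m/s

At the peak v_y = 0, so v_y0 = √(2gH) = √(2 × 21.8 × 88.9) = 62.26 m/s.
v_y0 = v₀ sin θ ⇒ v₀ = 62.26 / sin 49.4° = 82.00 m/s.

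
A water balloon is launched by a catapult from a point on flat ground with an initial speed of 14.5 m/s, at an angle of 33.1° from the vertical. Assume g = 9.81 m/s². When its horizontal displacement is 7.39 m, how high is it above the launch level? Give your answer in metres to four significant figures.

7.064 m

Horizontal component vₓ = 14.50 sin 33.1° = 7.918 m/s; vertical v_y0 = 14.50 cos 33.1° = 12.15 m/s.
Time to reach x = 7.39 m: t = x/vₓ = 7.39/7.918 = 0.9333 s.
Height: y = v_y0 t − ½ g t² = 12.15 × 0.9333 − 4.905 × 0.9333² = 11.34 − 4.272 = 7.064 m.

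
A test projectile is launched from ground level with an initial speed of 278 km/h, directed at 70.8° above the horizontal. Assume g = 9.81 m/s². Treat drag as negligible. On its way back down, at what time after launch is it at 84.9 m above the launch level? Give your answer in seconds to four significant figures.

Convert: 278 km/h = 278/3.6 = 77.22 m/s.
Components: vₓ = 77.22 cos 70.8° = 25.40 m/s, v_y0 = 77.22 sin 70.8° = 72.93 m/s.
Height y(t) = 72.93 t − 4.905 t² = 84.9 gives 4.905 t² − 72.93 t + 84.9 = 0.
t = [72.93 ± √(72.93² − 2·9.81·84.9)] / 9.81 = (72.93 ± 60.44) / 9.81, so t = 1.273 s or t = 13.59 s.
The descending-branch root is 13.59 s.

13.59 s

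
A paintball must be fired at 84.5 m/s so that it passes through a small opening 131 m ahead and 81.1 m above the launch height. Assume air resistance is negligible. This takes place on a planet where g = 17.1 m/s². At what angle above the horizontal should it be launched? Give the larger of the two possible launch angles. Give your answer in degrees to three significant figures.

Trajectory: y = x tanθ − g x² (1 + tan²θ)/(2v₀²). With x = 131, y = 81.1, v₀ = 84.5, g = 17.1:
20.55 tan²θ − 131 tanθ + (101.6) = 0.
tanθ = [131 ± √(131² − 4 × 20.55 × (101.6))] / (2 × 20.55) = (131 ± 93.84) / 41.10, giving tanθ = 0.9042 or 5.471.
θ = 42.12° or 79.64°; the larger is 79.64°.

79.6°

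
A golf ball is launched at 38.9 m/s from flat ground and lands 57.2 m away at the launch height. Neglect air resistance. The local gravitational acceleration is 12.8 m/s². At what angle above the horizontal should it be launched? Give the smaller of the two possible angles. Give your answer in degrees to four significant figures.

14.47°

R = v₀² sin 2θ / g gives sin 2θ = gR/v₀² = 12.8·57.2/38.9² = 0.4838.
2θ = 28.94° or 180° − 28.94° = 151.1°, so θ = 14.47° or 75.53°.
The smaller angle is 14.47°.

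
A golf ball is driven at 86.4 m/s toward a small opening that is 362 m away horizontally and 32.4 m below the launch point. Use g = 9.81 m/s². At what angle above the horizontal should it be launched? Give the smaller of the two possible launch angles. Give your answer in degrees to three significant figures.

Trajectory: y = x tanθ − g x² (1 + tan²θ)/(2v₀²). With x = 362, y = −32.4, v₀ = 86.4, g = 9.81:
86.11 tan²θ − 362 tanθ + (53.71) = 0.
tanθ = [362 ± √(362² − 4 × 86.11 × (53.71))] / (2 × 86.11) = (362 ± 335.5) / 172.2, giving tanθ = 0.1540 or 4.050.
θ = 8.755° or 76.13°; the smaller is 8.755°.

8.75°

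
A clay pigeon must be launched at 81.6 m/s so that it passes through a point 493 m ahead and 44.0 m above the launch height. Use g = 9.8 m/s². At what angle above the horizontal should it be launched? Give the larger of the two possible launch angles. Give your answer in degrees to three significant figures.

Trajectory: y = x tanθ − g x² (1 + tan²θ)/(2v₀²). With x = 493, y = 44.0, v₀ = 81.6, g = 9.80:
178.9 tan²θ − 493 tanθ + (222.9) = 0.
tanθ = [493 ± √(493² − 4 × 178.9 × (222.9))] / (2 × 178.9) = (493 ± 289.2) / 357.7, giving tanθ = 0.5699 or 2.187.
θ = 29.68° or 65.42°; the larger is 65.42°.

65.4°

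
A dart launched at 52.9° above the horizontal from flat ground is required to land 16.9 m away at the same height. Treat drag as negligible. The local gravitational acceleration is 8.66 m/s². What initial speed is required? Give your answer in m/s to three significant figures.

Level-ground range: R = v₀² sin(2θ)/g, so v₀ = √(gR / sin 2θ).
v₀ = √(8.66 × 16.9 / sin 105.8°) = √(146.4 / 0.9622) = √152.10 = 12.33 m/s.

12.3 m/s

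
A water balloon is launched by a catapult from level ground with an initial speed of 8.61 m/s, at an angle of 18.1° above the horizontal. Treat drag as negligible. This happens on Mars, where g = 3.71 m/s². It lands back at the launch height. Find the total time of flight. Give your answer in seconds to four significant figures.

1.442 s

vₓ = 8.610 cos 18.1° = 8.184 m/s; v_y0 = 8.610 sin 18.1° = 2.675 m/s.
It returns to y = 0 when t = 2 v_y0 / g = 2(2.675)/3.71 = 1.442 s.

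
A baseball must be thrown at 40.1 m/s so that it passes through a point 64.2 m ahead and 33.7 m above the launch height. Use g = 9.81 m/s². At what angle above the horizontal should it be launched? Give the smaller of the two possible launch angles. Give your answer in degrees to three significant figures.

41.0°

Trajectory: y = x tanθ − g x² (1 + tan²θ)/(2v₀²). With x = 64.2, y = 33.7, v₀ = 40.1, g = 9.81:
12.57 tan²θ − 64.2 tanθ + (46.27) = 0.
tanθ = [64.2 ± √(64.2² − 4 × 12.57 × (46.27))] / (2 × 12.57) = (64.2 ± 42.36) / 25.14, giving tanθ = 0.8685 or 4.238.
θ = 40.97° or 76.72°; the smaller is 40.97°.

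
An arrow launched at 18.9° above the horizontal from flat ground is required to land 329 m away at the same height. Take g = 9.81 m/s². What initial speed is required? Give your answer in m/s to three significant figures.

72.6 m/s

Level-ground range: R = v₀² sin(2θ)/g, so v₀ = √(gR / sin 2θ).
v₀ = √(9.81 × 329 / sin 37.80°) = √(3227 / 0.6129) = √5265.9 = 72.57 m/s.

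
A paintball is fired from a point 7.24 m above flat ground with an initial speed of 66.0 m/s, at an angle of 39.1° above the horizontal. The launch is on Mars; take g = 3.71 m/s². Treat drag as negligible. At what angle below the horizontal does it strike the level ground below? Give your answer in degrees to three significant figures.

Resolve: vₓ = 66.00 cos 39.1° = 51.22 m/s and v_y0 = 66.00 sin 39.1° = 41.62 m/s.
With up positive and y = 0 at the ground: y(t) = 7.24 + (41.62) t − 1.855 t². Setting y = 0 and taking the positive root: t = [41.62 + √(41.62² + 2·3.71·7.24)] / 3.71 = (41.62 + 42.26) / 3.71 = 22.61 s.
At impact: v_y = v_y0 − g t = −42.26 m/s; vₓ = 51.22 m/s.
Angle below horizontal: arctan(|v_y|/vₓ) = arctan(42.26/51.22) = 39.53°.

39.5°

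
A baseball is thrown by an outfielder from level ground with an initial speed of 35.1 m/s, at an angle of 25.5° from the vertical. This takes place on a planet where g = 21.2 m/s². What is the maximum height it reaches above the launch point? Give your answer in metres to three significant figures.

Horizontal component vₓ = 35.10 sin 25.5° = 15.11 m/s; vertical v_y0 = 35.10 cos 25.5° = 31.68 m/s.
Maximum height: H = v_y0² / (2g) = 31.68² / (2 × 21.2) = 23.67 m.

23.7 m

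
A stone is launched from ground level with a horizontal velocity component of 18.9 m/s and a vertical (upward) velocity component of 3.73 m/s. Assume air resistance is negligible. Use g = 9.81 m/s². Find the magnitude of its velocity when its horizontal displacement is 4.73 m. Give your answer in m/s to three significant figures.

18.9 m/s

Time to reach x = 4.73 m: t = x/vₓ = 4.73/18.90 = 0.2503 s.
Vertical velocity there: v_y = v_y0 − g t = 3.730 − 9.81 × 0.2503 = 1.275 m/s.
Speed: √(vₓ² + v_y²) = √(18.90² + 1.275²) = 18.94 m/s.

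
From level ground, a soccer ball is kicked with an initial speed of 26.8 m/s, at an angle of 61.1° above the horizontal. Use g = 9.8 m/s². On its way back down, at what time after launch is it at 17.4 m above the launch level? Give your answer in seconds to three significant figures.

3.87 s

Resolve: vₓ = 26.80 cos 61.1° = 12.95 m/s and v_y0 = 26.80 sin 61.1° = 23.46 m/s.
Require v_y0 t − ½ g t² = 17.4, i.e. 4.900 t² − 23.46 t + 17.4 = 0.
t = [23.46 ± √(23.46² − 2·9.80·17.4)] / 9.80 = (23.46 ± 14.47) / 9.80, so t = 0.9174 s or t = 3.871 s.
The descending-branch root is 3.871 s.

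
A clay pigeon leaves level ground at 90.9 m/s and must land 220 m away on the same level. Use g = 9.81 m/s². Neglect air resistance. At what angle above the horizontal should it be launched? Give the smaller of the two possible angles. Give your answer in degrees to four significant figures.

7.570°

From R = (v₀²/g) sin 2θ: sin 2θ = 9.81 × 220 / 8262.8 = 0.2612.
2θ = 15.14° or 180° − 15.14° = 164.9°, so θ = 7.570° or 82.43°.
The smaller angle is 7.570°.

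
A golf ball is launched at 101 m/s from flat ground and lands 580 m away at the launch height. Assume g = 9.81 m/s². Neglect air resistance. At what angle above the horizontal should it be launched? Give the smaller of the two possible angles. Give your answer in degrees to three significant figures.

R = v₀² sin 2θ / g gives sin 2θ = gR/v₀² = 9.81·580/101² = 0.5578.
2θ = 33.90° or 180° − 33.90° = 146.1°, so θ = 16.95° or 73.05°.
The smaller angle is 16.95°.

17.0°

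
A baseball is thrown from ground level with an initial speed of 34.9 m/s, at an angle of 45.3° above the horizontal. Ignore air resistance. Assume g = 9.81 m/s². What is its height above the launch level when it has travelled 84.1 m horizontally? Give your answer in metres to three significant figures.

Horizontal component vₓ = 34.90 cos 45.3° = 24.55 m/s; vertical v_y0 = 34.90 sin 45.3° = 24.81 m/s.
x = vₓ t ⇒ t = 84.1/24.55 = 3.426 s.
Height: y = v_y0 t − ½ g t² = 24.81 × 3.426 − 4.905 × 3.426² = 84.99 − 57.57 = 27.42 m.

27.4 m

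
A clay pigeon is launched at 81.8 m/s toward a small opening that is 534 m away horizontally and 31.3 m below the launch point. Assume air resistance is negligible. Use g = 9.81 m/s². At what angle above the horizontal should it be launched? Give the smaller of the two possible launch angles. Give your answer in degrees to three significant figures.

21.5°

Trajectory: y = x tanθ − g x² (1 + tan²θ)/(2v₀²). With x = 534, y = −31.3, v₀ = 81.8, g = 9.81:
209.0 tan²θ − 534 tanθ + (177.7) = 0.
tanθ = [534 ± √(534² − 4 × 209.0 × (177.7))] / (2 × 209.0) = (534 ± 369.5) / 418.1, giving tanθ = 0.3934 or 2.161.
θ = 21.48° or 65.17°; the smaller is 21.48°.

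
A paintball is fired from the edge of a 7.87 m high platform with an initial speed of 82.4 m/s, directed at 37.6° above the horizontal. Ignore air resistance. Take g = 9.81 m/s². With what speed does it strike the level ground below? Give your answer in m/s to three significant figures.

Resolve: vₓ = 82.40 cos 37.6° = 65.28 m/s and v_y0 = 82.40 sin 37.6° = 50.28 m/s.
With up positive and y = 0 at the ground: y(t) = 7.87 + (50.28) t − 4.905 t². Setting y = 0 and taking the positive root: t = [50.28 + √(50.28² + 2·9.81·7.87)] / 9.81 = (50.28 + 51.79) / 9.81 = 10.40 s.
Vertical velocity at impact: v_y = v_y0 − g t = 50.28 − 9.81 × 10.40 = −51.79 m/s.
Speed: |v| = √(vₓ² + v_y²) = √(65.28² + 51.79²) = 83.33 m/s.

83.3 m/s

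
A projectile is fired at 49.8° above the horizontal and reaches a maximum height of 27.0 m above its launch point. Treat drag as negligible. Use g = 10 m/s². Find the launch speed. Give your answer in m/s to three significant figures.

At the peak v_y = 0, so v_y0 = √(2gH) = √(2 × 10.0 × 27.0) = 23.24 m/s.
v_y0 = v₀ sin θ ⇒ v₀ = 23.24 / sin 49.8° = 30.42 m/s.

30.4 m/s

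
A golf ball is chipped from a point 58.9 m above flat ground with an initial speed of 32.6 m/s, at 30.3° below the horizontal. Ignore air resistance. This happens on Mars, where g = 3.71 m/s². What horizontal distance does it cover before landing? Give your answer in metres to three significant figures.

77.0 m

Horizontal component vₓ = 32.60 cos 30.3° = 28.15 m/s; vertical v_y0 = −16.45 m/s (downward).
The projectile lands when y = 58.9 + (−16.45) t − ½·3.71·t² = 0. Positive root: t = (−16.45 + √(16.45² + 2·3.71·58.9)) / 3.71 = (−16.45 + 26.60) / 3.71 = 2.737 s.
Horizontal distance: R = vₓ t = 28.15 × 2.737 = 77.02 m.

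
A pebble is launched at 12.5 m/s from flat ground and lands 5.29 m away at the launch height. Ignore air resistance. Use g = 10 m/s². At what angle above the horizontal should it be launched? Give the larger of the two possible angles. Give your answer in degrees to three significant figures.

80.1°

R = v₀² sin 2θ / g gives sin 2θ = gR/v₀² = 10.0·5.29/12.5² = 0.3386.
2θ = 19.79° or 180° − 19.79° = 160.2°, so θ = 9.895° or 80.11°.
The larger angle is 80.11°.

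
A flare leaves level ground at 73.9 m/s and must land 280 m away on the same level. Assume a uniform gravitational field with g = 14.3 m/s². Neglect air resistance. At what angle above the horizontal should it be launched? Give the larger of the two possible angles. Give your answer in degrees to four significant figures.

R = v₀² sin 2θ / g gives sin 2θ = gR/v₀² = 14.3·280/73.9² = 0.7332.
2θ = 47.15° or 180° − 47.15° = 132.8°, so θ = 23.58° or 66.42°.
The larger angle is 66.42°.

66.42°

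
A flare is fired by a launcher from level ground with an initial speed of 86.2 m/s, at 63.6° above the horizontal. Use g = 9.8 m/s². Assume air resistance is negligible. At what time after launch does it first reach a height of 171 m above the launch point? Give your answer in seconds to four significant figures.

2.666 s

vₓ = 86.20 cos 63.6° = 38.33 m/s; v_y0 = 86.20 sin 63.6° = 77.21 m/s.
Height y(t) = 77.21 t − 4.900 t² = 171 gives 4.900 t² − 77.21 t + 171 = 0.
t = [77.21 ± √(77.21² − 2·9.80·171)] / 9.80 = (77.21 ± 51.09) / 9.80, so t = 2.666 s or t = 13.09 s.
The first (ascending) time is 2.666 s.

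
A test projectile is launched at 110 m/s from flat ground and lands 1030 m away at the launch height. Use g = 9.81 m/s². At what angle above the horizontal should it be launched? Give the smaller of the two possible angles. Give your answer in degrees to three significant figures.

Level-ground range R = v₀² sin(2θ)/g ⇒ sin(2θ) = gR/v₀² = 9.81 × 1030 / 110² = 0.8351.
2θ = 56.62° or 180° − 56.62° = 123.4°, so θ = 28.31° or 61.69°.
The smaller angle is 28.31°.

28.3°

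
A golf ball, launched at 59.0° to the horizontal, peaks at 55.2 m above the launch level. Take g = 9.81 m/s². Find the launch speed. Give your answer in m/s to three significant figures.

At the peak v_y = 0, so v_y0 = √(2gH) = √(2 × 9.81 × 55.2) = 32.91 m/s.
v_y0 = v₀ sin θ ⇒ v₀ = 32.91 / sin 59.0° = 38.39 m/s.

38.4 m/s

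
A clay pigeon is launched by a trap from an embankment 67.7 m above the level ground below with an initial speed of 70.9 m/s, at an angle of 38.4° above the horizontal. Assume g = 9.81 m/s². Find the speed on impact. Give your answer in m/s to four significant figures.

vₓ = 70.90 cos 38.4° = 55.56 m/s; v_y0 = 70.90 sin 38.4° = 44.04 m/s.
Vertical motion (up positive, ground at y = 0): 4.905 t² − (44.04) t − 67.7 = 0, so t = (44.04 + √(44.04² + 2·9.81·67.7)) / 9.81 = (44.04 + 57.16) / 9.81 = 10.32 s.
Vertical velocity at impact: v_y = v_y0 − g t = 44.04 − 9.81 × 10.32 = −57.16 m/s.
Speed: |v| = √(vₓ² + v_y²) = √(55.56² + 57.16²) = 79.72 m/s.

79.72 m/s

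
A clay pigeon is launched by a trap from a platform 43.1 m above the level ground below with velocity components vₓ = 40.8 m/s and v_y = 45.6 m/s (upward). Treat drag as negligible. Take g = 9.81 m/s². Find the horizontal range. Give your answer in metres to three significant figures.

415 m

With up positive and y = 0 at the ground: y(t) = 43.1 + (45.60) t − 4.905 t². Setting y = 0 and taking the positive root: t = [45.60 + √(45.60² + 2·9.81·43.1)] / 9.81 = (45.60 + 54.08) / 9.81 = 10.16 s.
Horizontal distance: R = vₓ t = 40.80 × 10.16 = 414.6 m.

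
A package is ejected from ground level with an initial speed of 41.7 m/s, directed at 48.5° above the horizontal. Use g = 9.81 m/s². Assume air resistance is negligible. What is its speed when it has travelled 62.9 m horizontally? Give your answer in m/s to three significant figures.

29.0 m/s

Horizontal component vₓ = 41.70 cos 48.5° = 27.63 m/s; vertical v_y0 = 41.70 sin 48.5° = 31.23 m/s.
Time to reach x = 62.9 m: t = x/vₓ = 62.9/27.63 = 2.276 s.
Vertical velocity there: v_y = v_y0 − g t = 31.23 − 9.81 × 2.276 = 8.900 m/s.
Speed: √(vₓ² + v_y²) = √(27.63² + 8.900²) = 29.03 m/s.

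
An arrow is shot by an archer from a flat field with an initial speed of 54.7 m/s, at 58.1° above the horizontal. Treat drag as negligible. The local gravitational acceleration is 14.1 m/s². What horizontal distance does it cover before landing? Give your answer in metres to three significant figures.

Resolve: vₓ = 54.70 cos 58.1° = 28.91 m/s and v_y0 = 54.70 sin 58.1° = 46.44 m/s.
Time aloft: T = 2 v_y0 / g = 2 × 46.44 / 14.1 = 6.587 s.
Range: R = vₓ T = 28.91 × 6.587 = 190.4 m.

190 m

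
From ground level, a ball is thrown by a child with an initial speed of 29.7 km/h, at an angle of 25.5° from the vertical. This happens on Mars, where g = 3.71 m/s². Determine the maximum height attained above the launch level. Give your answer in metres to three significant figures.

7.47 m

Convert: 29.7 km/h = 29.7/3.6 = 8.250 m/s.
Horizontal component vₓ = 8.250 sin 25.5° = 3.552 m/s; vertical v_y0 = 8.250 cos 25.5° = 7.446 m/s.
Peak height H = v_y0² / (2g) = 55.448 / 7.420 = 7.473 m.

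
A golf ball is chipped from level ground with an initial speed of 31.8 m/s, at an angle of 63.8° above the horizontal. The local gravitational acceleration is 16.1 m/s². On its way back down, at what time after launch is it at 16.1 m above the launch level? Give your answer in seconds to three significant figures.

2.84 s

Horizontal component vₓ = 31.80 cos 63.8° = 14.04 m/s; vertical v_y0 = 31.80 sin 63.8° = 28.53 m/s.
Height y(t) = 28.53 t − 8.050 t² = 16.1 gives 8.050 t² − 28.53 t + 16.1 = 0.
Quadratic formula: t = (28.53 ± √295.70) / 16.1 = (28.53 ± 17.20) / 16.1 → t = 0.7042 s or 2.840 s.
The descending-branch root is 2.840 s.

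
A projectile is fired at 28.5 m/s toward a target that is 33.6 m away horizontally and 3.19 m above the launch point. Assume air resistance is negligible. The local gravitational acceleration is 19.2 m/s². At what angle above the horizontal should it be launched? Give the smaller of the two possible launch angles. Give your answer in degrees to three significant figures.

Trajectory: y = x tanθ − g x² (1 + tan²θ)/(2v₀²). With x = 33.6, y = 3.19, v₀ = 28.5, g = 19.2:
13.34 tan²θ − 33.6 tanθ + (16.53) = 0.
tanθ = [33.6 ± √(33.6² − 4 × 13.34 × (16.53))] / (2 × 13.34) = (33.6 ± 15.70) / 26.69, giving tanθ = 0.6707 or 1.847.
θ = 33.85° or 61.57°; the smaller is 33.85°.

33.8°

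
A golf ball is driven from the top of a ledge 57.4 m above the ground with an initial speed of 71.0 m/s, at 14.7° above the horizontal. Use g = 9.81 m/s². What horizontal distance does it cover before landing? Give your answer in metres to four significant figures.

vₓ = 71.00 cos 14.7° = 68.68 m/s; v_y0 = 71.00 sin 14.7° = 18.02 m/s.
The projectile lands when y = 57.4 + (18.02) t − ½·9.81·t² = 0. Positive root: t = (18.02 + √(18.02² + 2·9.81·57.4)) / 9.81 = (18.02 + 38.09) / 9.81 = 5.719 s.
Horizontal distance: R = vₓ t = 68.68 × 5.719 = 392.8 m.

392.8 m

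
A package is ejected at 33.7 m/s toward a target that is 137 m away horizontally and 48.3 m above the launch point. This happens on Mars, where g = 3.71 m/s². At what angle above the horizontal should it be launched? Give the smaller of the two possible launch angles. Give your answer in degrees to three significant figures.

34.2°

Trajectory: y = x tanθ − g x² (1 + tan²θ)/(2v₀²). With x = 137, y = 48.3, v₀ = 33.7, g = 3.71:
30.66 tan²θ − 137 tanθ + (78.96) = 0.
tanθ = [137 ± √(137² − 4 × 30.66 × (78.96))] / (2 × 30.66) = (137 ± 95.32) / 61.31, giving tanθ = 0.6797 or 3.789.
θ = 34.20° or 75.22°; the smaller is 34.20°.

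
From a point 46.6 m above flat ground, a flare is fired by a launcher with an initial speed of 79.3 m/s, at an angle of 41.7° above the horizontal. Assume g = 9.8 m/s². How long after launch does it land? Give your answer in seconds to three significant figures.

11.6 s

vₓ = 79.30 cos 41.7° = 59.21 m/s; v_y0 = 79.30 sin 41.7° = 52.75 m/s.
With up positive and y = 0 at the ground: y(t) = 46.6 + (52.75) t − 4.900 t². Setting y = 0 and taking the positive root: t = [52.75 + √(52.75² + 2·9.80·46.6)] / 9.80 = (52.75 + 60.80) / 9.80 = 11.59 s.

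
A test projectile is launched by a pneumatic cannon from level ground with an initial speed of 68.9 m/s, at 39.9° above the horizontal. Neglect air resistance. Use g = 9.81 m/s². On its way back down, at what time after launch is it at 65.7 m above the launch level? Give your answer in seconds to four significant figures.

7.132 s

Resolve: vₓ = 68.90 cos 39.9° = 52.86 m/s and v_y0 = 68.90 sin 39.9° = 44.20 m/s.
Require v_y0 t − ½ g t² = 65.7, i.e. 4.905 t² − 44.20 t + 65.7 = 0.
t = [44.20 ± √(44.20² − 2·9.81·65.7)] / 9.81 = (44.20 ± 25.77) / 9.81, so t = 1.878 s or t = 7.132 s.
The descending-branch root is 7.132 s.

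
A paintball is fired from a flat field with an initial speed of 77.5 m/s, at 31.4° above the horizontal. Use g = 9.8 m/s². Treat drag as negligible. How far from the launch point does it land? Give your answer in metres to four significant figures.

vₓ = 77.50 cos 31.4° = 66.15 m/s; v_y0 = 77.50 sin 31.4° = 40.38 m/s.
Time aloft: T = 2 v_y0 / g = 2 × 40.38 / 9.80 = 8.240 s.
Horizontal distance R = vₓ T = 66.15 × 8.240 = 545.1 m.

545.1 m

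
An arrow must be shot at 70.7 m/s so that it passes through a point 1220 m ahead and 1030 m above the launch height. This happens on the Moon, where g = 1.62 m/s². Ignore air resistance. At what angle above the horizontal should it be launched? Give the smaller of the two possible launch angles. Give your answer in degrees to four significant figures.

55.74°

Trajectory: y = x tanθ − g x² (1 + tan²θ)/(2v₀²). With x = 1220, y = 1030, v₀ = 70.7, g = 1.62:
241.2 tan²θ − 1220 tanθ + (1271) = 0.
tanθ = [1220 ± √(1220² − 4 × 241.2 × (1271))] / (2 × 241.2) = (1220 ± 511.8) / 482.4, giving tanθ = 1.468 or 3.590.
θ = 55.74° or 74.44°; the smaller is 55.74°.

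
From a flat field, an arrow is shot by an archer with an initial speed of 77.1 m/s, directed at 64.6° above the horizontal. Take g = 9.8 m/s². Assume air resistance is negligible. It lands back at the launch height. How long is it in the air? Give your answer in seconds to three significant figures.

14.2 s

Horizontal component vₓ = 77.10 cos 64.6° = 33.07 m/s; vertical v_y0 = 77.10 sin 64.6° = 69.65 m/s.
Time of flight on level ground: T = 2 v_y0 / g = 2 × 69.65 / 9.80 = 14.21 s.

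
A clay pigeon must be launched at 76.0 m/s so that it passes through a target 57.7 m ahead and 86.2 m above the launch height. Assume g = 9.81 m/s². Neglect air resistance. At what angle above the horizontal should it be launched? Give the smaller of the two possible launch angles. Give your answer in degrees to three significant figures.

59.3°

Trajectory: y = x tanθ − g x² (1 + tan²θ)/(2v₀²). With x = 57.7, y = 86.2, v₀ = 76.0, g = 9.81:
2.827 tan²θ − 57.7 tanθ + (89.03) = 0.
tanθ = [57.7 ± √(57.7² − 4 × 2.827 × (89.03))] / (2 × 2.827) = (57.7 ± 48.19) / 5.654, giving tanθ = 1.681 or 18.73.
θ = 59.26° or 86.94°; the smaller is 59.26°.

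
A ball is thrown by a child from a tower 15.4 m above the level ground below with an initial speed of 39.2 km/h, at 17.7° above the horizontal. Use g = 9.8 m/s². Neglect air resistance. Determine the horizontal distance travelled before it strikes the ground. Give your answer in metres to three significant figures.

Convert: 39.2 km/h = 39.2/3.6 = 10.89 m/s.
Components: vₓ = 10.89 cos 17.7° = 10.37 m/s, v_y0 = 10.89 sin 17.7° = 3.311 m/s.
With up positive and y = 0 at the ground: y(t) = 15.4 + (3.311) t − 4.900 t². Setting y = 0 and taking the positive root: t = [3.311 + √(3.311² + 2·9.80·15.4)] / 9.80 = (3.311 + 17.69) / 9.80 = 2.143 s.
Horizontal distance: R = vₓ t = 10.37 × 2.143 = 22.23 m.

22.2 m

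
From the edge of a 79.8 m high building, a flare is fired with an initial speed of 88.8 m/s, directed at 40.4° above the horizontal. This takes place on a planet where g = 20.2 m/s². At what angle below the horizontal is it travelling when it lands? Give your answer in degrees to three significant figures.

50.1°

Components: vₓ = 88.80 cos 40.4° = 67.62 m/s, v_y0 = 88.80 sin 40.4° = 57.55 m/s.
Vertical motion (up positive, ground at y = 0): 10.10 t² − (57.55) t − 79.8 = 0, so t = (57.55 + √(57.55² + 2·20.2·79.8)) / 20.2 = (57.55 + 80.85) / 20.2 = 6.851 s.
At impact: v_y = v_y0 − g t = −80.85 m/s; vₓ = 67.62 m/s.
Angle below horizontal: arctan(|v_y|/vₓ) = arctan(80.85/67.62) = 50.09°.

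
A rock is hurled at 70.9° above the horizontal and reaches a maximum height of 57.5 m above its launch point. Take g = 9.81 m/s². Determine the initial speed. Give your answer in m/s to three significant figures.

At the peak v_y = 0, so v_y0 = √(2gH) = √(2 × 9.81 × 57.5) = 33.59 m/s.
v_y0 = v₀ sin θ ⇒ v₀ = 33.59 / sin 70.9° = 35.54 m/s.

35.5 m/s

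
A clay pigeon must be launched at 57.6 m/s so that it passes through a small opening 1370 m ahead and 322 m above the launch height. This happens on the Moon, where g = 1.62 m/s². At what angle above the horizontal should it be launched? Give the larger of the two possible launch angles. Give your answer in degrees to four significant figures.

65.79°

Trajectory: y = x tanθ − g x² (1 + tan²θ)/(2v₀²). With x = 1370, y = 322, v₀ = 57.6, g = 1.62:
458.2 tan²θ − 1370 tanθ + (780.2) = 0.
tanθ = [1370 ± √(1370² − 4 × 458.2 × (780.2))] / (2 × 458.2) = (1370 ± 668.4) / 916.5, giving tanθ = 0.7655 or 2.224.
θ = 37.43° or 65.79°; the larger is 65.79°.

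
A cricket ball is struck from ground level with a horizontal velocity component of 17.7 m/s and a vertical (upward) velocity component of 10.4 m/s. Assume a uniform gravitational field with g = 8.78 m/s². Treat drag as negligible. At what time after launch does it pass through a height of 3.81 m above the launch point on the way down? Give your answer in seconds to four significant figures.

Height y(t) = 10.40 t − 4.390 t² = 3.81 gives 4.390 t² − 10.40 t + 3.81 = 0.
t = [10.40 ± √(10.40² − 2·8.78·3.81)] / 8.78 = (10.40 ± 6.423) / 8.78, so t = 0.4529 s or t = 1.916 s.
The descending-branch root is 1.916 s.

1.916 s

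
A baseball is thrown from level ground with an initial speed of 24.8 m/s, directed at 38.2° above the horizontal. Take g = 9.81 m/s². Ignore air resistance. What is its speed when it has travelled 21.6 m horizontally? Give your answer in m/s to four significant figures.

19.99 m/s

Components: vₓ = 24.80 cos 38.2° = 19.49 m/s, v_y0 = 24.80 sin 38.2° = 15.34 m/s.
Time to reach x = 21.6 m: t = x/vₓ = 21.6/19.49 = 1.108 s.
Vertical velocity there: v_y = v_y0 − g t = 15.34 − 9.81 × 1.108 = 4.464 m/s.
Speed: √(vₓ² + v_y²) = √(19.49² + 4.464²) = 19.99 m/s.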